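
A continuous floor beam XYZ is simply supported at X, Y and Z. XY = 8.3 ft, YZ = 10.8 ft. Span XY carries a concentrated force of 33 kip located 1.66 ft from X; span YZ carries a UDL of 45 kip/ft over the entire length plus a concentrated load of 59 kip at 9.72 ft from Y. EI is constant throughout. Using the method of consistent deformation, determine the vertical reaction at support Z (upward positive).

Take M_Y as the redundant. Released structure: two simple spans XY and YZ with a hinge at Y.
End slopes at the hinge Y, treating each span as simply supported:
  span XY: point load 33 at a = 1.66: Pab(L + a)/(6LEI) = 72.75/EI
  span YZ: UDL 45: wL³/(24EI) = 2362/EI
  span YZ: point load 59 at a = 9.72: Pab(L + b)/(6LEI) = 113.5/EI
  relative rotation θ_0 = (72.75 + 2476)/EI = 2548/EI
A unit hogging moment at Y produces rotation L₁/(3EI) + L₂/(3EI) = 6.367/EI.
Compatibility: M_Y·(L₁+L₂)/(3EI) = θ_0, giving M_Y = 400.2 kip·ft (hogging).
Span YZ, ΣM about Z: R_Y^{YZ}·10.8 = 2688 + 400.2, so R_Y^{YZ} = 286 kip and R_Z = 545 − 286 = 259 kip.

R_Z = 259 kip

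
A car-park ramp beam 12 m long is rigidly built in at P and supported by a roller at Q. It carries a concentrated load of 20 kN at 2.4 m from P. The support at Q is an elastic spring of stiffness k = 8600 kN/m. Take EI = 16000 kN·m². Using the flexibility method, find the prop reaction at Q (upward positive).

R_Q = 1.116 kN

Choose R_Q as the redundant. The primary structure is the cantilever fixed at P.
Free-end deflection of the primary structure under the applied loading (downward +):
  point load 20 at a = 2.4: Pa²(3L − a)/(6EI) = 645.1/EI
Tip deflection under a unit load at Q: L³/(3EI) = 576/EI.
With EI = 16000 kN·m²: δ_0 = 0.04032 m and δ_{QQ} = 0.036 m/kN.
Compatibility — the spring shortens by R_Q/k under the reaction it provides: δ_0 − R_Q·δ_{QQ} = R_Q/k. With 1/k = 0.000116 m/kN, R_Q = δ_0 / (δ_{QQ} + 1/k) = 0.04032 / (0.036 + 0.000116) = 1.116 kN.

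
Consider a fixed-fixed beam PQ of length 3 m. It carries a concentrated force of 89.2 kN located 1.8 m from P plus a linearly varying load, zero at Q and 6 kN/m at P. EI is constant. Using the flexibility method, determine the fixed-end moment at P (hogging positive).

M_P = 28.39 kN·m

Take the two fixed-end moments M_P, M_Q as redundants; the released structure is the simple span PQ.
Simple-span end rotations at P and Q under the given loads:
  at P: point load 89.2 at a = 1.8: Pab(L + b)/(6LEI) = 44.96/EI
  at Q: point load 89.2 at a = 1.8: Pab(L + a)/(6LEI) = 51.38/EI
  at P: triangular load, peak 6: w₀L³/(45EI) = 3.6/EI
  at Q: triangular load, peak 6: 7w₀L³/(360EI) = 3.15/EI
  θ_P0 = 48.56/EI,  θ_Q0 = 54.53/EI
Flexibility coefficients: a unit moment at one end gives L/(3EI) there and L/(6EI) at the far end, so f₁₁ = f₂₂ = 1/EI and f₁₂ = f₂₁ = 0.5/EI.
Compatibility — zero rotation at each built-in end:
  1 M_P + 0.5 M_Q = 48.56
  0.5 M_P + 1 M_Q = 54.53
Solving the pair gives M_P = 28.39 kN·m and M_Q = 40.33 kN·m (hogging).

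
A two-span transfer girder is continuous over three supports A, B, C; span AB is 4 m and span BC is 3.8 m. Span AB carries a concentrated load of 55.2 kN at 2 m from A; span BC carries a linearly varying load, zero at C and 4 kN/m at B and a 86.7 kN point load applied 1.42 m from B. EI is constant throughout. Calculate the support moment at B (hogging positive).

M_B = 53.65 kN·m

Insert a hinge at B; M_B is the redundant, and each span becomes simply supported.
Discontinuity in slope at B on the released structure — sum the simple-span end rotations:
  span AB: point load 55.2 at a = 2: Pab(L + a)/(6LEI) = 55.2/EI
  span BC: triangular load, peak 4: w₀L³/(45EI) = 4.878/EI
  span BC: point load 86.7 at a = 1.42: Pab(L + b)/(6LEI) = 79.42/EI
  relative rotation θ_0 = (55.2 + 84.3)/EI = 139.5/EI
A unit hogging moment at B produces rotation L₁/(3EI) + L₂/(3EI) = 2.6/EI.
Slope continuity at B: θ_0 = M_B·2.6/EI, so M_B = 139.5/2.6 = 53.65 kN·m (hogging).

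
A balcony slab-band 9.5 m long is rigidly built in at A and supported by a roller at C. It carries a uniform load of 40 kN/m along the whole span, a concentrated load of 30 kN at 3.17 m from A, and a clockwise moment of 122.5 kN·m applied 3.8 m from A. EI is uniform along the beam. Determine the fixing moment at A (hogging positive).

Choose R_C as the redundant. The primary structure is the cantilever fixed at A.
Primary-structure tip deflection at C by superposition:
  UDL 40: wL⁴/(8EI) = 40725/EI
  point load 30 at a = 3.17: Pa²(3L − a)/(6EI) = 1273/EI
  clockwise couple 122.5 at a = 3.8: M₀a(2L − a)/(2EI) = 3538/EI
  δ_0 = 45536/EI
Flexibility coefficient — unit upward force at C: δ_{CC} = L³/(3EI) = 285.8/EI.
Compatibility at C: δ_0 − R_C·δ_{CC} = 0, so R_C = 45536/285.8 = 159.3 kN.
Moment equilibrium about A: M_A = Σ(load moments about A) − R_C·L = 2023 − 159.3×9.5 = 508.9 kN·m.

M_A = 508.9 kN·m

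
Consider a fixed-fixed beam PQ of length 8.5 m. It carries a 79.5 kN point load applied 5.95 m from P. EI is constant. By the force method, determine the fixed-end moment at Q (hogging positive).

Take the two fixed-end moments M_P, M_Q as redundants; the released structure is the simple span PQ.
End rotations of the released simple span under the applied load (×1/EI):
  at P: point load 79.5 at a = 5.95: Pab(L + b)/(6LEI) = 261.3/EI
  at Q: point load 79.5 at a = 5.95: Pab(L + a)/(6LEI) = 341.8/EI
  θ_P0 = 261.3/EI,  θ_Q0 = 341.8/EI
Flexibility coefficients: a unit moment at one end gives L/(3EI) there and L/(6EI) at the far end, so f₁₁ = f₂₂ = 2.833/EI and f₁₂ = f₂₁ = 1.417/EI.
Compatibility — zero rotation at each built-in end:
  2.833 M_P + 1.417 M_Q = 261.3
  1.417 M_P + 2.833 M_Q = 341.8
Solving the pair gives M_P = 42.57 kN·m and M_Q = 99.34 kN·m (hogging).

M_Q = 99.34 kN·m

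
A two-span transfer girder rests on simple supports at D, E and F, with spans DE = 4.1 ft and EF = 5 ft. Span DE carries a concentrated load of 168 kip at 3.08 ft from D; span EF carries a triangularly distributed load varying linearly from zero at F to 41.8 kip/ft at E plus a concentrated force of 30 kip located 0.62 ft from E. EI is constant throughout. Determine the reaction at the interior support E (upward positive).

Release continuity at E by inserting a hinge; the redundant is the internal moment M_E. The primary structure is two simply-supported spans DE and EF.
Rotations at E on the released spans (each span's end-slope, ×1/EI):
  span DE: point load 168 at a = 3.08: Pab(L + a)/(6LEI) = 154/EI
  span EF: triangular load, peak 41.8: w₀L³/(45EI) = 116.1/EI
  span EF: point load 30 at a = 0.62: Pab(L + b)/(6LEI) = 25.47/EI
  relative rotation θ_0 = (154 + 141.6)/EI = 295.6/EI
A unit hogging moment at E produces rotation L₁/(3EI) + L₂/(3EI) = 3.033/EI.
Slope continuity at E: θ_0 = M_E·3.033/EI, so M_E = 295.6/3.033 = 97.46 kip·ft (hogging).
Span DE, ΣM about D with M_E applied at E: R_E^{DE}·4.1 = 517.4 + 97.46, so R_E^{DE} = 150 kip and R_D = 168 − 150 = 18.02 kip.
Span EF, ΣM about F: R_E^{EF}·5 = 479.7 + 97.46, so R_E^{EF} = 115.4 kip and R_F = 134.5 − 115.4 = 19.06 kip.
R_E = 150 + 115.4 = 265.4 kip.

R_E = 265.4 kip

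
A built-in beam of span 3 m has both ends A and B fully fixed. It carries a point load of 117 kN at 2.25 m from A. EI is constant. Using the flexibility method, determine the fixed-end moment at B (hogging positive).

M_B = 49.36 kN·m

Release both end moments; the primary structure is a simply-supported span AB with redundants M_A and M_B.
Simple-span end rotations at A and B under the given loads:
  at A: point load 117 at a = 2.25: Pab(L + b)/(6LEI) = 41.13/EI
  at B: point load 117 at a = 2.25: Pab(L + a)/(6LEI) = 57.59/EI
  θ_A0 = 41.13/EI,  θ_B0 = 57.59/EI
Flexibility coefficients: a unit moment at one end gives L/(3EI) there and L/(6EI) at the far end, so f₁₁ = f₂₂ = 1/EI and f₁₂ = f₂₁ = 0.5/EI.
Compatibility — zero rotation at each built-in end:
  1 M_A + 0.5 M_B = 41.13
  0.5 M_A + 1 M_B = 57.59
Solving the pair gives M_A = 16.45 kN·m and M_B = 49.36 kN·m (hogging).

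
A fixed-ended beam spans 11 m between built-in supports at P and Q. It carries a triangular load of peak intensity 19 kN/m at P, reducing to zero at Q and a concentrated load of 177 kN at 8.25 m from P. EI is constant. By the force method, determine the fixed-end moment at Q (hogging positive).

M_Q = 350.4 kN·m

Release both end moments; the primary structure is a simply-supported span PQ with redundants M_P and M_Q.
Simple-span end rotations at P and Q under the given loads:
  at P: triangular load, peak 19: w₀L³/(45EI) = 562/EI
  at Q: triangular load, peak 19: 7w₀L³/(360EI) = 491.7/EI
  at P: point load 177 at a = 8.25: Pab(L + b)/(6LEI) = 836.6/EI
  at Q: point load 177 at a = 8.25: Pab(L + a)/(6LEI) = 1171/EI
  θ_P0 = 1399/EI,  θ_Q0 = 1663/EI
Flexibility coefficients: a unit moment at one end gives L/(3EI) there and L/(6EI) at the far end, so f₁₁ = f₂₂ = 3.667/EI and f₁₂ = f₂₁ = 1.833/EI.
Compatibility — zero rotation at each built-in end:
  3.667 M_P + 1.833 M_Q = 1399
  1.833 M_P + 3.667 M_Q = 1663
Solving the pair gives M_P = 206.2 kN·m and M_Q = 350.4 kN·m (hogging).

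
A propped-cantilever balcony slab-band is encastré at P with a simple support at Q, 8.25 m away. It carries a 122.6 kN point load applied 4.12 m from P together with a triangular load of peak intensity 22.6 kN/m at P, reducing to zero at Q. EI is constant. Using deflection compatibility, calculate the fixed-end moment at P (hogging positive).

Remove the prop at Q; the released (primary) structure is a cantilever built in at P.
Downward deflection at the released point Q due to the loads:
  point load 122.6 at a = 4.12: Pa²(3L − a)/(6EI) = 7155/EI
  triangular load, peak 22.6 at the fixed end: w₀L⁴/(30EI) = 3490/EI
  δ_0 = 10645/EI
Flexibility coefficient — unit upward force at Q: δ_{QQ} = L³/(3EI) = 187.2/EI.
The prop prevents deflection at Q: R_Q = δ_0/δ_{QQ} = 10645/187.2 = 56.87 kN.
Moment equilibrium about P: M_P = Σ(load moments about P) − R_Q·L = 761.5 − 56.87×8.25 = 292.3 kN·m.

M_P = 292.3 kN·m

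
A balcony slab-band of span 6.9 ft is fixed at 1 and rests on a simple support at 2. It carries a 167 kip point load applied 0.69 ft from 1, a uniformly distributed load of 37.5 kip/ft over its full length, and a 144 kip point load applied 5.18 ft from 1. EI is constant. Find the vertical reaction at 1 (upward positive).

R_1 = 379 kip

Release the roller at 2. Primary structure: cantilever fixed at 1.
Free-end deflection of the primary structure under the applied loading (downward +):
  point load 167 at a = 0.69: Pa²(3L − a)/(6EI) = 265.2/EI
  UDL 37.5: wL⁴/(8EI) = 10625/EI
  point load 144 at a = 5.18: Pa²(3L − a)/(6EI) = 9995/EI
  δ_0 = 20885/EI
Tip deflection under a unit load at 2: L³/(3EI) = 109.5/EI.
Compatibility at 2: δ_0 − R_2·δ_{22} = 0, so R_2 = 20885/109.5 = 190.7 kip.
Vertical equilibrium: R_1 = ΣP − R_2 = 569.8 − 190.7 = 379 kip.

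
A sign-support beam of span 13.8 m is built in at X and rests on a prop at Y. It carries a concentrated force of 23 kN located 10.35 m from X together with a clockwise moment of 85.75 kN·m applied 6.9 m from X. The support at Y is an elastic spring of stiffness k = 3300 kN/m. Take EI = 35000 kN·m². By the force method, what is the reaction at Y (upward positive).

Choose R_Y as the redundant. The primary structure is the cantilever fixed at X.
Primary-structure tip deflection at Y by superposition:
  point load 23 at a = 10.35: Pa²(3L − a)/(6EI) = 12750/EI
  clockwise couple 85.75 at a = 6.9: M₀a(2L − a)/(2EI) = 6124/EI
  δ_0 = 18874/EI
Flexibility coefficient — unit upward force at Y: δ_{YY} = L³/(3EI) = 876/EI.
With EI = 35000 kN·m²: δ_0 = 0.53926 m and δ_{YY} = 0.025029 m/kN.
Compatibility — the spring shortens by R_Y/k under the reaction it provides: δ_0 − R_Y·δ_{YY} = R_Y/k. With 1/k = 0.000303 m/kN, R_Y = δ_0 / (δ_{YY} + 1/k) = 0.53926 / (0.025029 + 0.000303) = 21.29 kN.

R_Y = 21.29 kN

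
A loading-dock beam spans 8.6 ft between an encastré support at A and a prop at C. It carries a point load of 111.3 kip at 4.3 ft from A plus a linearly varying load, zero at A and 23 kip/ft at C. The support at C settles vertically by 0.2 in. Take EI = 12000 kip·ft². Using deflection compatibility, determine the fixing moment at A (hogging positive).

M_A = 286.8 kip·ft

Remove the prop at C; the released (primary) structure is a cantilever built in at A.
Downward deflection at the released point C due to the loads:
  point load 111.3 at a = 4.3: Pa²(3L − a)/(6EI) = 7374/EI
  triangular load, peak 23 at the free end: 11w₀L⁴/(120EI) = 11533/EI
  δ_0 = 18907/EI
Flexibility coefficient — unit upward force at C: δ_{CC} = L³/(3EI) = 212/EI.
With EI = 12000 kip·ft²: δ_0 = 1.5756 ft and δ_{CC} = 0.017668 ft/kip.
Compatibility — the beam at C must follow the support down by 0.01667 ft: δ_0 − R_C·δ_{CC} = 0.01667, so R_C = (1.5756 − 0.01667)/0.017668 = 88.23 kip.
Moment equilibrium about A: M_A = Σ(load moments about A) − R_C·L = 1046 − 88.23×8.6 = 286.8 kip·ft.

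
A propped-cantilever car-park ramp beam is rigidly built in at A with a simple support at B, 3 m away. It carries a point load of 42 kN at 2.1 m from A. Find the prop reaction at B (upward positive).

Remove the prop at B; the released (primary) structure is a cantilever built in at A.
Downward deflection at the released point B due to the loads:
  point load 42 at a = 2.1: Pa²(3L − a)/(6EI) = 213/EI
Flexibility coefficient — unit upward force at B: δ_{BB} = L³/(3EI) = 9/EI.
Compatibility at B: δ_0 − R_B·δ_{BB} = 0, so R_B = 213/9 = 23.67 kN.

R_B = 23.67 kN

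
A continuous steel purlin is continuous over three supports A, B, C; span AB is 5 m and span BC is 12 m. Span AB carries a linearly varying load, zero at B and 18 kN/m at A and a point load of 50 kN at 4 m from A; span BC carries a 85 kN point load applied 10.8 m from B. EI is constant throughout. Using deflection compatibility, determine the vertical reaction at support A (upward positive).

R_A = 29.21 kN

Take M_B as the redundant. Released structure: two simple spans AB and BC with a hinge at B.
End slopes at the hinge B, treating each span as simply supported:
  span AB: triangular load, peak 18: 7w₀L³/(360EI) = 43.75/EI
  span AB: point load 50 at a = 4: Pab(L + a)/(6LEI) = 60/EI
  span BC: point load 85 at a = 10.8: Pab(L + b)/(6LEI) = 202/EI
  relative rotation θ_0 = (103.8 + 202)/EI = 305.7/EI
A unit hogging moment at B produces rotation L₁/(3EI) + L₂/(3EI) = 5.667/EI.
Slope continuity at B: θ_0 = M_B·5.667/EI, so M_B = 305.7/5.667 = 53.95 kN·m (hogging).
Span AB, ΣM about A with M_B applied at B: R_B^{AB}·5 = 275 + 53.95, so R_B^{AB} = 65.79 kN and R_A = 95 − 65.79 = 29.21 kN.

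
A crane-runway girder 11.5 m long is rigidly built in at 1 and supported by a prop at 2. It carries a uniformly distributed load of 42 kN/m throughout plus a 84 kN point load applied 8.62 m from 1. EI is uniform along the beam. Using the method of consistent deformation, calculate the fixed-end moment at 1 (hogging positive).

M_1 = 807.7 kN·m

Remove the prop at 2; the released (primary) structure is a cantilever built in at 1.
Deflection at 2 on the released cantilever, summing each load's contribution:
  UDL 42: wL⁴/(8EI) = 91823/EI
  point load 84 at a = 8.62: Pa²(3L − a)/(6EI) = 26922/EI
  δ_0 = 118745/EI
Tip deflection under a unit load at 2: L³/(3EI) = 507/EI.
Compatibility at 2: δ_0 − R_2·δ_{22} = 0, so R_2 = 118745/507 = 234.2 kN.
Moment equilibrium about 1: M_1 = Σ(load moments about 1) − R_2·L = 3501 − 234.2×11.5 = 807.7 kN·m.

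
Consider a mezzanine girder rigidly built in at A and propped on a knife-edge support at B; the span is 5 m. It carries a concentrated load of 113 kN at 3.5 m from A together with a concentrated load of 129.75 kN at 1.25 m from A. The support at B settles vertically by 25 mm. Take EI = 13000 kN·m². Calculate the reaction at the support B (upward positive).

Choose R_B as the redundant. The primary structure is the cantilever fixed at A.
Deflection at B on the released cantilever, summing each load's contribution:
  point load 113 at a = 3.5: Pa²(3L − a)/(6EI) = 2653/EI
  point load 129.75 at a = 1.25: Pa²(3L − a)/(6EI) = 464.6/EI
  δ_0 = 3118/EI
Tip deflection under a unit load at B: L³/(3EI) = 41.67/EI.
With EI = 13000 kN·m²: δ_0 = 0.23983 m and δ_{BB} = 0.003205 m/kN.
Compatibility — the beam at B must follow the support down by 0.025 m: δ_0 − R_B·δ_{BB} = 0.025, so R_B = (0.23983 − 0.025)/0.003205 = 67.03 kN.

R_B = 67.03 kN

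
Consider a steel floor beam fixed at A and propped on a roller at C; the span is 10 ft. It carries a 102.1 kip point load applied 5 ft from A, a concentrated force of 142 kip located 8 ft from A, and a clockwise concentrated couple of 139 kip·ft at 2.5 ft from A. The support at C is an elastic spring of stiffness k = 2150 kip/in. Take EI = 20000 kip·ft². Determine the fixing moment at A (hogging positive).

M_A = 378.8 kip·ft

Choose R_C as the redundant. The primary structure is the cantilever fixed at A.
Primary-structure tip deflection at C by superposition:
  point load 102.1 at a = 5: Pa²(3L − a)/(6EI) = 10635/EI
  point load 142 at a = 8: Pa²(3L − a)/(6EI) = 33323/EI
  clockwise couple 139 at a = 2.5: M₀a(2L − a)/(2EI) = 3041/EI
  δ_0 = 46999/EI
Flexibility coefficient — unit upward force at C: δ_{CC} = L³/(3EI) = 333.3/EI.
With EI = 20000 kip·ft²: δ_0 = 2.3499 ft and δ_{CC} = 0.016667 ft/kip.
Compatibility — the spring shortens by R_C/k under the reaction it provides: δ_0 − R_C·δ_{CC} = R_C/k. With 1/k = 1/(2150×12) ft/kip = 0.000039 ft/kip, R_C = δ_0 / (δ_{CC} + 1/k) = 2.3499 / (0.016667 + 0.000039) = 140.7 kip.
Moment equilibrium about A: M_A = Σ(load moments about A) − R_C·L = 1786 − 140.7×10 = 378.8 kip·ft.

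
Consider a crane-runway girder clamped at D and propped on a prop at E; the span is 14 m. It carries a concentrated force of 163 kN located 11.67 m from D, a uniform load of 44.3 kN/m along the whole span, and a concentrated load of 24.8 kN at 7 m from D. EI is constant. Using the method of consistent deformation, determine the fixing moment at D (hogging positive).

Take the reaction at E as the redundant and release it; the primary structure is a cantilever fixed at D.
Deflection at E on the released cantilever, summing each load's contribution:
  point load 163 at a = 11.67: Pa²(3L − a)/(6EI) = 112215/EI
  UDL 44.3: wL⁴/(8EI) = 212729/EI
  point load 24.8 at a = 7: Pa²(3L − a)/(6EI) = 7089/EI
  δ_0 = 332032/EI
Flexibility coefficient — unit upward force at E: δ_{EE} = L³/(3EI) = 914.7/EI.
Compatibility at E: δ_0 − R_E·δ_{EE} = 0, so R_E = 332032/914.7 = 363 kN.
Moment equilibrium about D: M_D = Σ(load moments about D) − R_E·L = 6417 − 363×14 = 1335 kN·m.

M_D = 1335 kN·m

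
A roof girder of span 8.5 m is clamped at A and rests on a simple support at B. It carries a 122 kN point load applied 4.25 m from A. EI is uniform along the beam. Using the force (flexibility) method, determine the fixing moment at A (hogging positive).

Choose R_B as the redundant. The primary structure is the cantilever fixed at A.
Deflection at B on the released cantilever, summing each load's contribution:
  point load 122 at a = 4.25: Pa²(3L − a)/(6EI) = 7805/EI
Tip deflection under a unit load at B: L³/(3EI) = 204.7/EI.
The prop prevents deflection at B: R_B = δ_0/δ_{BB} = 7805/204.7 = 38.12 kN.
Moment equilibrium about A: M_A = Σ(load moments about A) − R_B·L = 518.5 − 38.12×8.5 = 194.4 kN·m.

M_A = 194.4 kN·m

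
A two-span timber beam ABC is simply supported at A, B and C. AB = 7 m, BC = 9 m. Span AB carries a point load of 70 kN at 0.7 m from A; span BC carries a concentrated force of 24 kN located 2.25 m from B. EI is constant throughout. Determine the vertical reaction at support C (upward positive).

R_C = 2.606 kN

Take M_B as the redundant. Released structure: two simple spans AB and BC with a hinge at B.
Rotations at B on the released spans (each span's end-slope, ×1/EI):
  span AB: point load 70 at a = 0.7: Pab(L + a)/(6LEI) = 56.59/EI
  span BC: point load 24 at a = 2.25: Pab(L + b)/(6LEI) = 106.3/EI
  relative rotation θ_0 = (56.59 + 106.3)/EI = 162.9/EI
A unit hogging moment at B produces rotation L₁/(3EI) + L₂/(3EI) = 5.333/EI.
Compatibility: M_B·(L₁+L₂)/(3EI) = θ_0, giving M_B = 30.55 kN·m (hogging).
Span BC, ΣM about C: R_B^{BC}·9 = 162 + 30.55, so R_B^{BC} = 21.39 kN and R_C = 24 − 21.39 = 2.606 kN.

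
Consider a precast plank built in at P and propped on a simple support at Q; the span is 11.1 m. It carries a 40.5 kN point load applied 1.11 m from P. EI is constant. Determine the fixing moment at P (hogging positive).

M_P = 38.44 kN·m

Choose R_Q as the redundant. The primary structure is the cantilever fixed at P.
Free-end deflection of the primary structure under the applied loading (downward +):
  point load 40.5 at a = 1.11: Pa²(3L − a)/(6EI) = 267.7/EI
Flexibility coefficient — unit upward force at Q: δ_{QQ} = L³/(3EI) = 455.9/EI.
Compatibility at Q: δ_0 − R_Q·δ_{QQ} = 0, so R_Q = 267.7/455.9 = 0.5873 kN.
Moment equilibrium about P: M_P = Σ(load moments about P) − R_Q·L = 44.95 − 0.5873×11.1 = 38.44 kN·m.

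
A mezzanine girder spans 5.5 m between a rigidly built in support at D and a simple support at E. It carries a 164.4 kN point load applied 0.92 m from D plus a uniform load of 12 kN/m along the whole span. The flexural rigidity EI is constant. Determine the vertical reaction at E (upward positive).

R_E = 31.27 kN

Remove the prop at E; the released (primary) structure is a cantilever built in at D.
Free-end deflection of the primary structure under the applied loading (downward +):
  point load 164.4 at a = 0.92: Pa²(3L − a)/(6EI) = 361.3/EI
  UDL 12: wL⁴/(8EI) = 1373/EI
  δ_0 = 1734/EI
Tip deflection under a unit load at E: L³/(3EI) = 55.46/EI.
Compatibility at E: δ_0 − R_E·δ_{EE} = 0, so R_E = 1734/55.46 = 31.27 kN.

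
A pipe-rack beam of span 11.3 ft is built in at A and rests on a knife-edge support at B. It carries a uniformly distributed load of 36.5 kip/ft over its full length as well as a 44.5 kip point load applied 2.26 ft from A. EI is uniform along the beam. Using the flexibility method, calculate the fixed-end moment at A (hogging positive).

Remove the prop at B; the released (primary) structure is a cantilever built in at A.
Free-end deflection of the primary structure under the applied loading (downward +):
  UDL 36.5: wL⁴/(8EI) = 74390/EI
  point load 44.5 at a = 2.26: Pa²(3L − a)/(6EI) = 1199/EI
  δ_0 = 75589/EI
Flexibility coefficient — unit upward force at B: δ_{BB} = L³/(3EI) = 481/EI.
Compatibility at B: δ_0 − R_B·δ_{BB} = 0, so R_B = 75589/481 = 157.2 kip.
Moment equilibrium about A: M_A = Σ(load moments about A) − R_B·L = 2431 − 157.2×11.3 = 655 kip·ft.

M_A = 655 kip·ft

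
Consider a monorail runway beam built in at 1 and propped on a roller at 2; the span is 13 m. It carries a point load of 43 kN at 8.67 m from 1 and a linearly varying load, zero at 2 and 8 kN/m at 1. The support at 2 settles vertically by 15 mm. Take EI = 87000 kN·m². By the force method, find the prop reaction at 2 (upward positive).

Take the reaction at 2 as the redundant and release it; the primary structure is a cantilever fixed at 1.
Free-end deflection of the primary structure under the applied loading (downward +):
  point load 43 at a = 8.67: Pa²(3L − a)/(6EI) = 16339/EI
  triangular load, peak 8 at the fixed end: w₀L⁴/(30EI) = 7616/EI
  δ_0 = 23955/EI
Flexibility coefficient — unit upward force at 2: δ_{22} = L³/(3EI) = 732.3/EI.
With EI = 87000 kN·m²: δ_0 = 0.27535 m and δ_{22} = 0.008418 m/kN.
Compatibility — the beam at 2 must follow the support down by 0.015 m: δ_0 − R_2·δ_{22} = 0.015, so R_2 = (0.27535 − 0.015)/0.008418 = 30.93 kN.

R_2 = 30.93 kN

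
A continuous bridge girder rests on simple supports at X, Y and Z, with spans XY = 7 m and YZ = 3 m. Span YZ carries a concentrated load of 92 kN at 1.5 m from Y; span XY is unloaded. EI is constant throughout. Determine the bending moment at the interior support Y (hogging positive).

M_Y = 15.53 kN·m

Take M_Y as the redundant. Released structure: two simple spans XY and YZ with a hinge at Y.
Rotations at Y on the released spans (each span's end-slope, ×1/EI):
  span YZ: point load 92 at a = 1.5: Pab(L + b)/(6LEI) = 51.75/EI
  relative rotation θ_0 = (0 + 51.75)/EI = 51.75/EI
A unit hogging moment at Y produces rotation L₁/(3EI) + L₂/(3EI) = 3.333/EI.
Slope continuity at Y: θ_0 = M_Y·3.333/EI, so M_Y = 51.75/3.333 = 15.53 kN·m (hogging).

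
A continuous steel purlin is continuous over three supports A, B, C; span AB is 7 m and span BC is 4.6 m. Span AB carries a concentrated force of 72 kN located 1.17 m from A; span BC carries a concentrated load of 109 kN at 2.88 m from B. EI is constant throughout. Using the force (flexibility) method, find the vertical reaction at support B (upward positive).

R_B = 73.21 kN

Take M_B as the redundant. Released structure: two simple spans AB and BC with a hinge at B.
End slopes at the hinge B, treating each span as simply supported:
  span AB: point load 72 at a = 1.17: Pab(L + a)/(6LEI) = 95.53/EI
  span BC: point load 109 at a = 2.88: Pab(L + b)/(6LEI) = 123.6/EI
  relative rotation θ_0 = (95.53 + 123.6)/EI = 219.2/EI
A unit hogging moment at B produces rotation L₁/(3EI) + L₂/(3EI) = 3.867/EI.
Compatibility: M_B·(L₁+L₂)/(3EI) = θ_0, giving M_B = 56.68 kN·m (hogging).
Span AB, ΣM about A with M_B applied at B: R_B^{AB}·7 = 84.24 + 56.68, so R_B^{AB} = 20.13 kN and R_A = 72 − 20.13 = 51.87 kN.
Span BC, ΣM about C: R_B^{BC}·4.6 = 187.5 + 56.68, so R_B^{BC} = 53.08 kN and R_C = 109 − 53.08 = 55.92 kN.
R_B = 20.13 + 53.08 = 73.21 kN.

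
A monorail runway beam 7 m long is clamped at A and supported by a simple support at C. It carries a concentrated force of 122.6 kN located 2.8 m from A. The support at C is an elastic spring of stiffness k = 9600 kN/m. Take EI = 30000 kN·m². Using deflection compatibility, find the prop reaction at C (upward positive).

Remove the prop at C; the released (primary) structure is a cantilever built in at A.
Deflection at C on the released cantilever, summing each load's contribution:
  point load 122.6 at a = 2.8: Pa²(3L − a)/(6EI) = 2916/EI
Tip deflection under a unit load at C: L³/(3EI) = 114.3/EI.
With EI = 30000 kN·m²: δ_0 = 0.097186 m and δ_{CC} = 0.003811 m/kN.
Compatibility — the spring shortens by R_C/k under the reaction it provides: δ_0 − R_C·δ_{CC} = R_C/k. With 1/k = 0.000104 m/kN, R_C = δ_0 / (δ_{CC} + 1/k) = 0.097186 / (0.003811 + 0.000104) = 24.82 kN.

R_C = 24.82 kN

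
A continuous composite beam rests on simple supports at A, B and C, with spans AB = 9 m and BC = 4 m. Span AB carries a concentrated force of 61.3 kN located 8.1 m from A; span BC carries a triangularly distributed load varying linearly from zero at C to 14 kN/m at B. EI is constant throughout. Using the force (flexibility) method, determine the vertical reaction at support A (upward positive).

Insert a hinge at B; M_B is the redundant, and each span becomes simply supported.
Rotations at B on the released spans (each span's end-slope, ×1/EI):
  span AB: point load 61.3 at a = 8.1: Pab(L + a)/(6LEI) = 141.5/EI
  span BC: triangular load, peak 14: w₀L³/(45EI) = 19.91/EI
  relative rotation θ_0 = (141.5 + 19.91)/EI = 161.4/EI
A unit hogging moment at B produces rotation L₁/(3EI) + L₂/(3EI) = 4.333/EI.
Slope continuity at B: θ_0 = M_B·4.333/EI, so M_B = 161.4/4.333 = 37.25 kN·m (hogging).
Span AB, ΣM about A with M_B applied at B: R_B^{AB}·9 = 496.5 + 37.25, so R_B^{AB} = 59.31 kN and R_A = 61.3 − 59.31 = 1.991 kN.

R_A = 1.991 kN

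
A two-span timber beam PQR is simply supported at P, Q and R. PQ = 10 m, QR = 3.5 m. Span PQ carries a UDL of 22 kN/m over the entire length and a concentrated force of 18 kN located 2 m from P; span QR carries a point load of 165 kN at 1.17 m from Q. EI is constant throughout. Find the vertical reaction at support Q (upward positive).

Insert a hinge at Q; M_Q is the redundant, and each span becomes simply supported.
End slopes at the hinge Q, treating each span as simply supported:
  span PQ: UDL 22: wL³/(24EI) = 916.7/EI
  span PQ: point load 18 at a = 2: Pab(L + a)/(6LEI) = 57.6/EI
  span QR: point load 165 at a = 1.17: Pab(L + b)/(6LEI) = 124.9/EI
  relative rotation θ_0 = (974.3 + 124.9)/EI = 1099/EI
A unit hogging moment at Q produces rotation L₁/(3EI) + L₂/(3EI) = 4.5/EI.
Slope continuity at Q: θ_0 = M_Q·4.5/EI, so M_Q = 1099/4.5 = 244.3 kN·m (hogging).
Span PQ, ΣM about P with M_Q applied at Q: R_Q^{PQ}·10 = 1136 + 244.3, so R_Q^{PQ} = 138 kN and R_P = 238 − 138 = 99.97 kN.
Span QR, ΣM about R: R_Q^{QR}·3.5 = 384.4 + 244.3, so R_Q^{QR} = 179.6 kN and R_R = 165 − 179.6 = -14.63 kN.
R_Q = 138 + 179.6 = 317.7 kN.

R_Q = 317.7 kN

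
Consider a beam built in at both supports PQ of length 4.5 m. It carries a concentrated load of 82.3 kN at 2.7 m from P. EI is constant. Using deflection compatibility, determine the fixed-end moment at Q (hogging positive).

Release both end moments; the primary structure is a simply-supported span PQ with redundants M_P and M_Q.
End rotations of the released simple span under the applied load (×1/EI):
  at P: point load 82.3 at a = 2.7: Pab(L + b)/(6LEI) = 93.33/EI
  at Q: point load 82.3 at a = 2.7: Pab(L + a)/(6LEI) = 106.7/EI
  θ_P0 = 93.33/EI,  θ_Q0 = 106.7/EI
Flexibility coefficients: a unit moment at one end gives L/(3EI) there and L/(6EI) at the far end, so f₁₁ = f₂₂ = 1.5/EI and f₁₂ = f₂₁ = 0.75/EI.
Compatibility — zero rotation at each built-in end:
  1.5 M_P + 0.75 M_Q = 93.33
  0.75 M_P + 1.5 M_Q = 106.7
Solving the pair gives M_P = 35.55 kN·m and M_Q = 53.33 kN·m (hogging).

M_Q = 53.33 kN·m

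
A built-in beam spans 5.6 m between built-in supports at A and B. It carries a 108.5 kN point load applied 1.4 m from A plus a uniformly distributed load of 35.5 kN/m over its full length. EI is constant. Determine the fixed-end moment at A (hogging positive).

Take the two fixed-end moments M_A, M_B as redundants; the released structure is the simple span AB.
Simple-span end rotations at A and B under the given loads:
  at A: point load 108.5 at a = 1.4: Pab(L + b)/(6LEI) = 186.1/EI
  at B: point load 108.5 at a = 1.4: Pab(L + a)/(6LEI) = 132.9/EI
  at A: UDL 35.5: wL³/(24EI) = 259.8/EI
  at B: UDL 35.5: wL³/(24EI) = 259.8/EI
  θ_A0 = 445.8/EI,  θ_B0 = 392.7/EI
Flexibility coefficients: a unit moment at one end gives L/(3EI) there and L/(6EI) at the far end, so f₁₁ = f₂₂ = 1.867/EI and f₁₂ = f₂₁ = 0.9333/EI.
Compatibility — zero rotation at each built-in end:
  1.867 M_A + 0.9333 M_B = 445.8
  0.9333 M_A + 1.867 M_B = 392.7
Solving the pair gives M_A = 178.2 kN·m and M_B = 121.3 kN·m (hogging).

M_A = 178.2 kN·m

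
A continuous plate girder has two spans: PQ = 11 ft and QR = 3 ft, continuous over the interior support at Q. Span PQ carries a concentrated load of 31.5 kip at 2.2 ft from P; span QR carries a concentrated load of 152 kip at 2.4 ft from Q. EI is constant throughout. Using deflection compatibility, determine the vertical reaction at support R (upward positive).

R_R = 109.8 kip

Take M_Q as the redundant. Released structure: two simple spans PQ and QR with a hinge at Q.
Discontinuity in slope at Q on the released structure — sum the simple-span end rotations:
  span PQ: point load 31.5 at a = 2.2: Pab(L + a)/(6LEI) = 122/EI
  span QR: point load 152 at a = 2.4: Pab(L + b)/(6LEI) = 43.78/EI
  relative rotation θ_0 = (122 + 43.78)/EI = 165.7/EI
A unit hogging moment at Q produces rotation L₁/(3EI) + L₂/(3EI) = 4.667/EI.
Compatibility: M_Q·(L₁+L₂)/(3EI) = θ_0, giving M_Q = 35.52 kip·ft (hogging).
Span QR, ΣM about R: R_Q^{QR}·3 = 91.2 + 35.52, so R_Q^{QR} = 42.24 kip and R_R = 152 − 42.24 = 109.8 kip.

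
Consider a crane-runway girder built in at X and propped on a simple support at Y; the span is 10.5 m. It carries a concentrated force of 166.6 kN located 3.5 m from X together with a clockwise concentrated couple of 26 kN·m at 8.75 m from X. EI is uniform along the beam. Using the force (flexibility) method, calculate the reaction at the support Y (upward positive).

R_Y = 28.29 kN

Choose R_Y as the redundant. The primary structure is the cantilever fixed at X.
Free-end deflection of the primary structure under the applied loading (downward +):
  point load 166.6 at a = 3.5: Pa²(3L − a)/(6EI) = 9524/EI
  clockwise couple 26 at a = 8.75: M₀a(2L − a)/(2EI) = 1393/EI
  δ_0 = 10917/EI
Flexibility coefficient — unit upward force at Y: δ_{YY} = L³/(3EI) = 385.9/EI.
Compatibility at Y: δ_0 − R_Y·δ_{YY} = 0, so R_Y = 10917/385.9 = 28.29 kN.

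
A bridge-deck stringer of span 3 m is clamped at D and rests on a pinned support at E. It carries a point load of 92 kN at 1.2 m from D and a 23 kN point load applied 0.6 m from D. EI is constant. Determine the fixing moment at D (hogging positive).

M_D = 62.93 kN·m

Release the roller at E. Primary structure: cantilever fixed at D.
Primary-structure tip deflection at E by superposition:
  point load 92 at a = 1.2: Pa²(3L − a)/(6EI) = 172.2/EI
  point load 23 at a = 0.6: Pa²(3L − a)/(6EI) = 11.59/EI
  δ_0 = 183.8/EI
Flexibility coefficient — unit upward force at E: δ_{EE} = L³/(3EI) = 9/EI.
Compatibility at E: δ_0 − R_E·δ_{EE} = 0, so R_E = 183.8/9 = 20.42 kN.
Moment equilibrium about D: M_D = Σ(load moments about D) − R_E·L = 124.2 − 20.42×3 = 62.93 kN·m.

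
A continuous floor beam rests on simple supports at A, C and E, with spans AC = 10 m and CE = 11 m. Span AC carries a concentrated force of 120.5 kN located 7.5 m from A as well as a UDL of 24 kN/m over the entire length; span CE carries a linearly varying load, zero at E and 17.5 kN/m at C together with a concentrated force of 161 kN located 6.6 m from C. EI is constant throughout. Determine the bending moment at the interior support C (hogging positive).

M_C = 466.8 kN·m

Release continuity at C by inserting a hinge; the redundant is the internal moment M_C. The primary structure is two simply-supported spans AC and CE.
End slopes at the hinge C, treating each span as simply supported:
  span AC: point load 120.5 at a = 7.5: Pab(L + a)/(6LEI) = 659/EI
  span AC: UDL 24: wL³/(24EI) = 1000/EI
  span CE: triangular load, peak 17.5: w₀L³/(45EI) = 517.6/EI
  span CE: point load 161 at a = 6.6: Pab(L + b)/(6LEI) = 1091/EI
  relative rotation θ_0 = (1659 + 1609)/EI = 3268/EI
A unit hogging moment at C produces rotation L₁/(3EI) + L₂/(3EI) = 7/EI.
Compatibility: M_C·(L₁+L₂)/(3EI) = θ_0, giving M_C = 466.8 kN·m (hogging).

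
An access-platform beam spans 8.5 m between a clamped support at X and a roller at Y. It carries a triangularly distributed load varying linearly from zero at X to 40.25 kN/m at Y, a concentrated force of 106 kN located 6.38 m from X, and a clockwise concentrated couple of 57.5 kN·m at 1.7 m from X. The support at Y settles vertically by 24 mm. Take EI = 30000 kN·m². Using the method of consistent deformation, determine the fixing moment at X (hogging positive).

Remove the prop at Y; the released (primary) structure is a cantilever built in at X.
Downward deflection at the released point Y due to the loads:
  triangular load, peak 40.25 at the free end: 11w₀L⁴/(120EI) = 19260/EI
  point load 106 at a = 6.38: Pa²(3L − a)/(6EI) = 13749/EI
  clockwise couple 57.5 at a = 1.7: M₀a(2L − a)/(2EI) = 747.8/EI
  δ_0 = 33757/EI
Flexibility coefficient — unit upward force at Y: δ_{YY} = L³/(3EI) = 204.7/EI.
With EI = 30000 kN·m²: δ_0 = 1.1252 m and δ_{YY} = 0.006824 m/kN.
Compatibility — the beam at Y must follow the support down by 0.024 m: δ_0 − R_Y·δ_{YY} = 0.024, so R_Y = (1.1252 − 0.024)/0.006824 = 161.4 kN.
Moment equilibrium about X: M_X = Σ(load moments about X) − R_Y·L = 1703 − 161.4×8.5 = 331.4 kN·m.

M_X = 331.4 kN·m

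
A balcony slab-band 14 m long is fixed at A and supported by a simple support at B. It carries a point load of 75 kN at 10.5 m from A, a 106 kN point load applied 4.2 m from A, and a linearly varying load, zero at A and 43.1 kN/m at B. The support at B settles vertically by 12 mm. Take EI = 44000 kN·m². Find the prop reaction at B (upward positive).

R_B = 225.7 kN

Take the reaction at B as the redundant and release it; the primary structure is a cantilever fixed at A.
Free-end deflection of the primary structure under the applied loading (downward +):
  point load 75 at a = 10.5: Pa²(3L − a)/(6EI) = 43411/EI
  point load 106 at a = 4.2: Pa²(3L − a)/(6EI) = 11780/EI
  triangular load, peak 43.1 at the free end: 11w₀L⁴/(120EI) = 151775/EI
  δ_0 = 206966/EI
Flexibility coefficient — unit upward force at B: δ_{BB} = L³/(3EI) = 914.7/EI.
With EI = 44000 kN·m²: δ_0 = 4.7038 m and δ_{BB} = 0.020788 m/kN.
Compatibility — the beam at B must follow the support down by 0.012 m: δ_0 − R_B·δ_{BB} = 0.012, so R_B = (4.7038 − 0.012)/0.020788 = 225.7 kN.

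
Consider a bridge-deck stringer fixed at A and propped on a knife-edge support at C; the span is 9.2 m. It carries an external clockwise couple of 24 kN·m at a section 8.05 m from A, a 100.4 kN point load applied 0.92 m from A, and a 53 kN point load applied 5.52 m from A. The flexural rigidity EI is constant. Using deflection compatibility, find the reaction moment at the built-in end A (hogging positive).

Remove the prop at C; the released (primary) structure is a cantilever built in at A.
Downward deflection at the released point C due to the loads:
  clockwise couple 24 at a = 8.05: M₀a(2L − a)/(2EI) = 999.8/EI
  point load 100.4 at a = 0.92: Pa²(3L − a)/(6EI) = 377.9/EI
  point load 53 at a = 5.52: Pa²(3L − a)/(6EI) = 5943/EI
  δ_0 = 7321/EI
Tip deflection under a unit load at C: L³/(3EI) = 259.6/EI.
Compatibility at C: δ_0 − R_C·δ_{CC} = 0, so R_C = 7321/259.6 = 28.2 kN.
Moment equilibrium about A: M_A = Σ(load moments about A) − R_C·L = 408.9 − 28.2×9.2 = 149.5 kN·m.

M_A = 149.5 kN·m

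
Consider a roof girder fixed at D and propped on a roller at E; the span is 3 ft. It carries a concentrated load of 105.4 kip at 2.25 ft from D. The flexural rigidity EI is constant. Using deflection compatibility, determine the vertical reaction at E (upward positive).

R_E = 66.7 kip

Choose R_E as the redundant. The primary structure is the cantilever fixed at D.
Primary-structure tip deflection at E by superposition:
  point load 105.4 at a = 2.25: Pa²(3L − a)/(6EI) = 600.3/EI
Flexibility coefficient — unit upward force at E: δ_{EE} = L³/(3EI) = 9/EI.
Compatibility at E: δ_0 − R_E·δ_{EE} = 0, so R_E = 600.3/9 = 66.7 kip.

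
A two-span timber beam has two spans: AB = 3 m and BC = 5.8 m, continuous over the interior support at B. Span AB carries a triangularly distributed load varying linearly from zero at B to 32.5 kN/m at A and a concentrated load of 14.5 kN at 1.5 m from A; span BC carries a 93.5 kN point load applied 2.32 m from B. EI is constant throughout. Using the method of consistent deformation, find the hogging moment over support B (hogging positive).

Release continuity at B by inserting a hinge; the redundant is the internal moment M_B. The primary structure is two simply-supported spans AB and BC.
Rotations at B on the released spans (each span's end-slope, ×1/EI):
  span AB: triangular load, peak 32.5: 7w₀L³/(360EI) = 17.06/EI
  span AB: point load 14.5 at a = 1.5: Pab(L + a)/(6LEI) = 8.156/EI
  span BC: point load 93.5 at a = 2.32: Pab(L + b)/(6LEI) = 201.3/EI
  relative rotation θ_0 = (25.22 + 201.3)/EI = 226.5/EI
A unit hogging moment at B produces rotation L₁/(3EI) + L₂/(3EI) = 2.933/EI.
Slope continuity at B: θ_0 = M_B·2.933/EI, so M_B = 226.5/2.933 = 77.22 kN·m (hogging).

M_B = 77.22 kN·m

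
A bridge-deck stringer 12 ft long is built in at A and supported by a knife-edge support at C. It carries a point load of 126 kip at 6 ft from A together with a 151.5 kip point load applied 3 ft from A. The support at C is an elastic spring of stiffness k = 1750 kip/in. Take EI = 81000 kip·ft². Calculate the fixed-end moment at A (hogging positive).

M_A = 585.9 kip·ft

Remove the prop at C; the released (primary) structure is a cantilever built in at A.
Downward deflection at the released point C due to the loads:
  point load 126 at a = 6: Pa²(3L − a)/(6EI) = 22680/EI
  point load 151.5 at a = 3: Pa²(3L − a)/(6EI) = 7499/EI
  δ_0 = 30179/EI
Tip deflection under a unit load at C: L³/(3EI) = 576/EI.
With EI = 81000 kip·ft²: δ_0 = 0.37258 ft and δ_{CC} = 0.007111 ft/kip.
Compatibility — the spring shortens by R_C/k under the reaction it provides: δ_0 − R_C·δ_{CC} = R_C/k. With 1/k = 1/(1750×12) ft/kip = 0.000048 ft/kip, R_C = δ_0 / (δ_{CC} + 1/k) = 0.37258 / (0.007111 + 0.000048) = 52.05 kip.
Moment equilibrium about A: M_A = Σ(load moments about A) − R_C·L = 1210 − 52.05×12 = 585.9 kip·ft.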